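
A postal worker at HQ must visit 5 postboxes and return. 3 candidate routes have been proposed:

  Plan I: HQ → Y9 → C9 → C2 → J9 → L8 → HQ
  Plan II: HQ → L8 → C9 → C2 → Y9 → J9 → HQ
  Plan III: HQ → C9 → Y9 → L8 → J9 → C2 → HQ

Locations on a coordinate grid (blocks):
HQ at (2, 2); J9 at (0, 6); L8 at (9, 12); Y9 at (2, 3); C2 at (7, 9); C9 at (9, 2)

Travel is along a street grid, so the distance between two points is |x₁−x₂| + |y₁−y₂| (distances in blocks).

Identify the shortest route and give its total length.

Plan I: 1 + 8 + 9 + 10 + 15 + 17 = 60
Plan II: 17 + 10 + 9 + 11 + 5 + 6 = 58
Plan III: 7 + 8 + 16 + 15 + 10 + 12 = 68

Shortest is Plan II, total 58 blocks.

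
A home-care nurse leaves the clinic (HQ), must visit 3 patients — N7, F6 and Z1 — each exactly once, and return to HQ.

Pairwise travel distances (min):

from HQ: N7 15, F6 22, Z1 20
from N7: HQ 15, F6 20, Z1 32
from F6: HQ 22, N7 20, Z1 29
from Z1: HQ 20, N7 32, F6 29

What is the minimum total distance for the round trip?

84 min — the shortest possible round trip.

There are 3 distinct closed tours to check (reversals are equivalent).
HQ → N7 → F6 → Z1 → HQ: 15+20+29+20 = 84
HQ → N7 → Z1 → F6 → HQ: 15+32+29+22 = 98
HQ → F6 → N7 → Z1 → HQ: 22+20+32+20 = 94
The minimum is 84.
One optimal route: HQ → N7 → F6 → Z1 → HQ (or its reverse).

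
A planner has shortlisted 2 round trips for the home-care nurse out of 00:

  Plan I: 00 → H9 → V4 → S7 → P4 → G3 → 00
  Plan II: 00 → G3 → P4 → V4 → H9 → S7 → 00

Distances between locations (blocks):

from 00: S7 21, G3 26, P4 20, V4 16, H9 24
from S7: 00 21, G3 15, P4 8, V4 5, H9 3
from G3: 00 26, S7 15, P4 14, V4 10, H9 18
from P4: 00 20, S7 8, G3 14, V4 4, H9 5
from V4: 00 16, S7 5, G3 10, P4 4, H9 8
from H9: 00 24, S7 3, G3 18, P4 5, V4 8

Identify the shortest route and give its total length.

Plan I: 24 + 8 + 5 + 8 + 14 + 26 = 85
Plan II: 26 + 14 + 4 + 8 + 3 + 21 = 76

Shortest is Plan II, total 76 blocks.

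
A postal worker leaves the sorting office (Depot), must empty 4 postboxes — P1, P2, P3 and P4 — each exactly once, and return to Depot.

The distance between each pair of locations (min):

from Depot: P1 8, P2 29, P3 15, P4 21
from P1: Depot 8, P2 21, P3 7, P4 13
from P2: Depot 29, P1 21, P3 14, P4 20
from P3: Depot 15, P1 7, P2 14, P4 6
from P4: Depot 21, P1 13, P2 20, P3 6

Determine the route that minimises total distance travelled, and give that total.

Depot→P1→P2→P3→P4→Depot: 8+21+14+6+21 = 70
Depot→P1→P2→P4→P3→Depot: 8+21+20+6+15 = 70
Depot→P1→P3→P2→P4→Depot: 8+7+14+20+21 = 70
Depot→P1→P3→P4→P2→Depot: 8+7+6+20+29 = 70
Depot→P1→P4→P2→P3→Depot: 8+13+20+14+15 = 70
Depot→P1→P4→P3→P2→Depot: 8+13+6+14+29 = 70
Depot→P2→P1→P3→P4→Depot: 29+21+7+6+21 = 84
Depot→P2→P1→P4→P3→Depot: 29+21+13+6+15 = 84
Depot→P2→P3→P1→P4→Depot: 29+14+7+13+21 = 84
Depot→P2→P4→P1→P3→Depot: 29+20+13+7+15 = 84
Depot→P3→P1→P2→P4→Depot: 15+7+21+20+21 = 84
Depot→P3→P2→P1→P4→Depot: 15+14+21+13+21 = 84
The minimum is 70.
One optimal route: Depot → P1 → P2 → P3 → P4 → Depot (or its reverse).

Shortest round trip = 70 min.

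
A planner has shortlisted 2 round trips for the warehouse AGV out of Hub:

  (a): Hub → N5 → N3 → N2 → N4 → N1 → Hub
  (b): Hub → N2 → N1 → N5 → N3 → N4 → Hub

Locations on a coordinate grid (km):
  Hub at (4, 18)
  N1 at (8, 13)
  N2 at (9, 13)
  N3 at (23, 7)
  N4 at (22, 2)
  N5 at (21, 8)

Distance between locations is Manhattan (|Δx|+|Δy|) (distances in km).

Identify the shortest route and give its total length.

72 km — (b) is the shortest.

(a): 27 + 3 + 20 + 24 + 25 + 9 = 108
(b): 10 + 1 + 18 + 3 + 6 + 34 = 72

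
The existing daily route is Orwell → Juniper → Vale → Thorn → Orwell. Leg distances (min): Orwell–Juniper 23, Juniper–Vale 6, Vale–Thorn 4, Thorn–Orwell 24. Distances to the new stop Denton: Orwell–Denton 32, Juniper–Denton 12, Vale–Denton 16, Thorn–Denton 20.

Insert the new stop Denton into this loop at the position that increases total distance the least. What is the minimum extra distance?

Insertion cost between consecutive stops i–j is d(i,Denton) + d(Denton,j) − d(i,j):
  between Orwell and Juniper: 32 + 12 − 23 = 21
  between Juniper and Vale: 12 + 16 − 6 = 22
  between Vale and Thorn: 16 + 20 − 4 = 32
  between Thorn and Orwell: 20 + 32 − 24 = 28
Cheapest insertion is between Orwell and Juniper, adding 21.
New total = 57 + 21 = 78.

Minimum extra distance: 21 min, inserting Denton between Orwell and Juniper.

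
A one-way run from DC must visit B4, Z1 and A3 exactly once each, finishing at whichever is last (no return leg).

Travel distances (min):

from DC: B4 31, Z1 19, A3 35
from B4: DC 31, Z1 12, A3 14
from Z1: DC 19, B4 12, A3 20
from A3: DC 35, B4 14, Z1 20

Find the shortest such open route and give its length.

45 min — the minimum one-way total.

There are 3! = 6 possible orderings.
DC - B4 - Z1 - A3: 31+12+20 = 63
DC - B4 - A3 - Z1: 31+14+20 = 65
DC - Z1 - B4 - A3: 19+12+14 = 45
DC - Z1 - A3 - B4: 19+20+14 = 53
DC - A3 - B4 - Z1: 35+14+12 = 61
DC - A3 - Z1 - B4: 35+20+12 = 67
The minimum is 45.
One shortest path: DC → Z1 → B4 → A3.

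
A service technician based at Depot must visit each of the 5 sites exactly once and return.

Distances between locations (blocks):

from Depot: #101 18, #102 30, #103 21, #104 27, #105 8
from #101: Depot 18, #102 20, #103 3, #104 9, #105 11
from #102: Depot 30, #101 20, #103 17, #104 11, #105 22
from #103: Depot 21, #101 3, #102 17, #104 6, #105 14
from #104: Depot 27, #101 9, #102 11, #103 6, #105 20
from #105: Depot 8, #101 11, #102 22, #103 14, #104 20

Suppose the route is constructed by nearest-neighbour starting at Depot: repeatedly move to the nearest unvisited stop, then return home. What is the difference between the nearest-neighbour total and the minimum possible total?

From Depot: #105=8, #101=18, #103=21, #104=27, #102=30 → choose #105 (8).
From #105: #101=11, #103=14, #104=20, #102=22 → choose #101 (11).
From #101: #103=3, #104=9, #102=20 → choose #103 (3).
From #103: #104=6, #102=17 → choose #104 (6).
From #104: #102=11 → choose #102 (11).
NN route Depot → #105 → #101 → #103 → #104 → #102 → Depot costs 69.
Optimal: Depot → #101 → #103 → #104 → #102 → #105 → Depot costs 68 (by enumerating all 60 distinct tours).
Excess = 69 − 68 = 1.

1 blocks longer than the optimal tour.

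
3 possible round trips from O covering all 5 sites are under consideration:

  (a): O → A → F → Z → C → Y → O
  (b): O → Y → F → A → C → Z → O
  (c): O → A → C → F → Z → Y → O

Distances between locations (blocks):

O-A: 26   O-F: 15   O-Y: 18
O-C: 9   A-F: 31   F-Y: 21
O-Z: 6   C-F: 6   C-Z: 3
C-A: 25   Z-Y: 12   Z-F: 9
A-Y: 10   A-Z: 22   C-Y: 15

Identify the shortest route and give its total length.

96 blocks — (c) is the shortest.

(a): 26 + 31 + 9 + 3 + 15 + 18 = 102
(b): 18 + 21 + 31 + 25 + 3 + 6 = 104
(c): 26 + 25 + 6 + 9 + 12 + 18 = 96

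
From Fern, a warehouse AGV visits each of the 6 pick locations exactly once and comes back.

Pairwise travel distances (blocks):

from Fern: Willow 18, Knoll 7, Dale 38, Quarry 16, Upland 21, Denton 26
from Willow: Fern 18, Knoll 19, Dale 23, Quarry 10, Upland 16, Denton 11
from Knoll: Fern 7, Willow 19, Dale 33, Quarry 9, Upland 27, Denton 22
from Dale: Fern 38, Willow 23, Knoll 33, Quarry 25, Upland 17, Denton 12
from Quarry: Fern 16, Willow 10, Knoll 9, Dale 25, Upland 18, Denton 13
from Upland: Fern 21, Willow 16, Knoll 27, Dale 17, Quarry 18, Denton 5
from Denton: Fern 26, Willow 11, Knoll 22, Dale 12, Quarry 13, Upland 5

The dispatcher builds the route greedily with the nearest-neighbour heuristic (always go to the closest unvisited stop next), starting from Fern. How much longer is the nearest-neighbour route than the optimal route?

Fern: Knoll=7, Quarry=16, Willow=18, Upland=21, Denton=26, Dale=38 ⇒ Knoll
Knoll: Quarry=9, Willow=19, Denton=22, Upland=27, Dale=33 ⇒ Quarry
Quarry: Willow=10, Denton=13, Upland=18, Dale=25 ⇒ Willow
Willow: Denton=11, Upland=16, Dale=23 ⇒ Denton
Denton: Upland=5, Dale=12 ⇒ Upland
Upland: Dale=17 ⇒ Dale
NN route Fern → Knoll → Quarry → Willow → Denton → Upland → Dale → Fern costs 97.
Optimal: Fern → Knoll → Quarry → Willow → Dale → Denton → Upland → Fern costs 87 (by enumerating all 360 distinct tours).
Excess = 97 − 87 = 10.

10 blocks longer than the optimal tour.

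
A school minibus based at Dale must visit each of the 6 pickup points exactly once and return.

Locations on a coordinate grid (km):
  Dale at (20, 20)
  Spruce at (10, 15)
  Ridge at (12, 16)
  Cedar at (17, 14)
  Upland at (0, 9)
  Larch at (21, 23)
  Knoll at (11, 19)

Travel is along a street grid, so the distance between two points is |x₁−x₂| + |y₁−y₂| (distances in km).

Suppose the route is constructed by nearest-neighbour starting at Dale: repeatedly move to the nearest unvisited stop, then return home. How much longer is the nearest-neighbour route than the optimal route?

The nearest-neighbour route is 12 km longer than optimal.

Dale: Larch=4, Cedar=9, Knoll=10, Ridge=12, Spruce=15, Upland=31 ⇒ Larch
Larch: Cedar=13, Knoll=14, Ridge=16, Spruce=19, Upland=35 ⇒ Cedar
Cedar: Ridge=7, Spruce=8, Knoll=11, Upland=22 ⇒ Ridge
Ridge: Spruce=3, Knoll=4, Upland=19 ⇒ Spruce
Spruce: Knoll=5, Upland=16 ⇒ Knoll
Knoll: Upland=21 ⇒ Upland
NN route Dale → Larch → Cedar → Ridge → Spruce → Knoll → Upland → Dale costs 84.
Optimal: Dale → Cedar → Upland → Spruce → Ridge → Knoll → Larch → Dale costs 72 (by enumerating all 360 distinct tours).
Excess = 84 − 72 = 12.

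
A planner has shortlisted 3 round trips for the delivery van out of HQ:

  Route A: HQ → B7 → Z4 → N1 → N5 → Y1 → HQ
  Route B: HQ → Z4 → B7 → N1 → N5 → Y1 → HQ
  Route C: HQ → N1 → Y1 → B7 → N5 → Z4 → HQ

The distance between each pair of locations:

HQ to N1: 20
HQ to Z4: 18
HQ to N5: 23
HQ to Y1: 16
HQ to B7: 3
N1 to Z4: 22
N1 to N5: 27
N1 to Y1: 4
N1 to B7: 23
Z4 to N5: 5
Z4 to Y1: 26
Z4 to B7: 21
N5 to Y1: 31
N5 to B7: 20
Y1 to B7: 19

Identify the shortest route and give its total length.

Shortest is Route C, total 86.

Route A: 3 + 21 + 22 + 27 + 31 + 16 = 120
Route B: 18 + 21 + 23 + 27 + 31 + 16 = 136
Route C: 20 + 4 + 19 + 20 + 5 + 18 = 86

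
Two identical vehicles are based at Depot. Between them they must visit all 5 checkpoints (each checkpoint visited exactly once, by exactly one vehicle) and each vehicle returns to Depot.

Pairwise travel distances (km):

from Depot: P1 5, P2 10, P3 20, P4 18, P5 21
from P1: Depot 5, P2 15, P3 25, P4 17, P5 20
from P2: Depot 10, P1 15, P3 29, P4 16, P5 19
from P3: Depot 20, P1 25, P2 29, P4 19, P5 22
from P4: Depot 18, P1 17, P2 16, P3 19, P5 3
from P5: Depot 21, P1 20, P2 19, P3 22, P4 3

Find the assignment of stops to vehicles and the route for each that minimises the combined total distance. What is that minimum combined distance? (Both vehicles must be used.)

Check every non-empty split of the stops between the two vehicles; for each half take its own optimal tour:
  {P1} + {P2, P3, P4, P5}: 10 + 71 = 81
  {P2} + {P1, P3, P4, P5}: 20 + 67 = 87
  {P1, P2} + {P3, P4, P5}: 30 + 63 = 93
  {P3} + {P1, P2, P4, P5}: 40 + 54 = 94
  {P1, P3} + {P2, P4, P5}: 50 + 50 = 100
  {P2, P3} + {P1, P4, P5}: 59 + 46 = 105
  … (15 splits in total)
Best: vehicle 1 Depot → P1 → Depot = 10; vehicle 2 Depot → P2 → P4 → P5 → P3 → Depot = 71; combined 81.

Minimum combined distance: 81 km.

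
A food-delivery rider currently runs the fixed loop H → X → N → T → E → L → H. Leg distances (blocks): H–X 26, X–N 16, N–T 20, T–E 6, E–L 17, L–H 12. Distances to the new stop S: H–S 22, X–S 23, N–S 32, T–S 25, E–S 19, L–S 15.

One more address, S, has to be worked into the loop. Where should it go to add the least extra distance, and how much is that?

+17 blocks — insert S between E and L.

Insertion cost between consecutive stops i–j is d(i,S) + d(S,j) − d(i,j):
  between H and X: 22 + 23 − 26 = 19
  between X and N: 23 + 32 − 16 = 39
  between N and T: 32 + 25 − 20 = 37
  between T and E: 25 + 19 − 6 = 38
  between E and L: 19 + 15 − 17 = 17
  between L and H: 15 + 22 − 12 = 25
Cheapest insertion is between E and L, adding 17.
New total = 97 + 17 = 114.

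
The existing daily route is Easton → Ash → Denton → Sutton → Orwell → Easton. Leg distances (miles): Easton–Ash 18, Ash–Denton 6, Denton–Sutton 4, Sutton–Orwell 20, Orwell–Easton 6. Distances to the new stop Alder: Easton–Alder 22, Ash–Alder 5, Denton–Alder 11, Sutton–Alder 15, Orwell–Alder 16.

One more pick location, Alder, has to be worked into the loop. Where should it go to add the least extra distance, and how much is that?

Insertion cost between consecutive stops i–j is d(i,Alder) + d(Alder,j) − d(i,j):
  between Easton and Ash: 22 + 5 − 18 = 9
  between Ash and Denton: 5 + 11 − 6 = 10
  between Denton and Sutton: 11 + 15 − 4 = 22
  between Sutton and Orwell: 15 + 16 − 20 = 11
  between Orwell and Easton: 16 + 22 − 6 = 32
Cheapest insertion is between Easton and Ash, adding 9.
New total = 54 + 9 = 63.

+9 miles — insert Alder between Easton and Ash.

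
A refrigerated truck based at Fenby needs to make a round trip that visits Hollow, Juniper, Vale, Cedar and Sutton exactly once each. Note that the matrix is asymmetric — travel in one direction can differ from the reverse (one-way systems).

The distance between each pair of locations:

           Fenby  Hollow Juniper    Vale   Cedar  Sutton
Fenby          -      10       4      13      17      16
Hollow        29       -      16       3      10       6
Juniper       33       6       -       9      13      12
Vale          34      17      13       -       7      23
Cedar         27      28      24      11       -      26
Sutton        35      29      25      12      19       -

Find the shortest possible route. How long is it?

Shortest round trip = 62.

Fenby→Hollow→Juniper→Vale→Cedar→Sutton→Fenby: 10+16+9+7+26+35 = 103
Fenby→Hollow→Juniper→Vale→Sutton→Cedar→Fenby: 10+16+9+23+19+27 = 104
Fenby→Hollow→Juniper→Cedar→Vale→Sutton→Fenby: 10+16+13+11+23+35 = 108
Fenby→Hollow→Juniper→Cedar→Sutton→Vale→Fenby: 10+16+13+26+12+34 = 111
Fenby→Hollow→Juniper→Sutton→Vale→Cedar→Fenby: 10+16+12+12+7+27 = 84
Fenby→Hollow→Juniper→Sutton→Cedar→Vale→Fenby: 10+16+12+19+11+34 = 102
Fenby→Hollow→Vale→Juniper→Cedar→Sutton→Fenby: 10+3+13+13+26+35 = 100
Fenby→Hollow→Vale→Juniper→Sutton→Cedar→Fenby: 10+3+13+12+19+27 = 84
Fenby→Hollow→Vale→Cedar→Juniper→Sutton→Fenby: 10+3+7+24+12+35 = 91
Fenby→Hollow→Vale→Cedar→Sutton→Juniper→Fenby: 10+3+7+26+25+33 = 104
Fenby→Hollow→Vale→Sutton→Juniper→Cedar→Fenby: 10+3+23+25+13+27 = 101
Fenby→Hollow→Vale→Sutton→Cedar→Juniper→Fenby: 10+3+23+19+24+33 = 112
Fenby→Hollow→Cedar→Juniper→Vale→Sutton→Fenby: 10+10+24+9+23+35 = 111
Fenby→Hollow→Cedar→Juniper→Sutton→Vale→Fenby: 10+10+24+12+12+34 = 102
… (106 more)
Fenby→Juniper→Hollow→Sutton→Vale→Cedar→Fenby: 4+6+6+12+7+27 = 62  ← best
The minimum is 62.
One optimal route: Fenby → Juniper → Hollow → Sutton → Vale → Cedar → Fenby.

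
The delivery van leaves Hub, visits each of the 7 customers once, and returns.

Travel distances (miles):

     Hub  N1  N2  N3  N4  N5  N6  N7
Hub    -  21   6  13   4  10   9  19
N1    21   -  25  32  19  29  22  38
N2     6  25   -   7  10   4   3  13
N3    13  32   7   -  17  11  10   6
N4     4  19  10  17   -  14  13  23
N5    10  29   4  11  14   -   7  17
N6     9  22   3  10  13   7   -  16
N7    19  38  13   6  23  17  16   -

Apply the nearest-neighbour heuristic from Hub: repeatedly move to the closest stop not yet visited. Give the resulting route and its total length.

Nearest-neighbour total = 100 miles; route Hub → N4 → N2 → N6 → N5 → N3 → N7 → N1 → Hub.

From Hub: distances to unvisited — N4=4, N2=6, N6=9, N5=10, N3=13, N7=19, N1=21. Nearest is N4 (4).
From N4: distances to unvisited — N2=10, N6=13, N5=14, N3=17, N1=19, N7=23. Nearest is N2 (10).
From N2: distances to unvisited — N6=3, N5=4, N3=7, N7=13, N1=25. Nearest is N6 (3).
From N6: distances to unvisited — N5=7, N3=10, N7=16, N1=22. Nearest is N5 (7).
From N5: distances to unvisited — N3=11, N7=17, N1=29. Nearest is N3 (11).
From N3: distances to unvisited — N7=6, N1=32. Nearest is N7 (6).
From N7: distances to unvisited — N1=38. Nearest is N1 (38).
Return N1→Hub: 21.
Total = 4 + 10 + 3 + 7 + 11 + 6 + 38 + 21 = 100.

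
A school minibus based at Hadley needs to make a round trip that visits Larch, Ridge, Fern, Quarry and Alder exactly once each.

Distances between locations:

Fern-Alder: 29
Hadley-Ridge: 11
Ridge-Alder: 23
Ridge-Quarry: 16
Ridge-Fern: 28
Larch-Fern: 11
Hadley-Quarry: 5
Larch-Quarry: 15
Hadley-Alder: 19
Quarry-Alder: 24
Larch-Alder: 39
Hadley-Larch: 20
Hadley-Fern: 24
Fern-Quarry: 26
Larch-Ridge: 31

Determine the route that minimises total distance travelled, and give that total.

Hadley - Larch - Ridge - Fern - Quarry - Alder - Hadley: 20+31+28+26+24+19 = 148
Hadley - Larch - Ridge - Fern - Alder - Quarry - Hadley: 20+31+28+29+24+5 = 137
Hadley - Larch - Ridge - Quarry - Fern - Alder - Hadley: 20+31+16+26+29+19 = 141
Hadley - Larch - Ridge - Quarry - Alder - Fern - Hadley: 20+31+16+24+29+24 = 144
Hadley - Larch - Ridge - Alder - Fern - Quarry - Hadley: 20+31+23+29+26+5 = 134
Hadley - Larch - Ridge - Alder - Quarry - Fern - Hadley: 20+31+23+24+26+24 = 148
Hadley - Larch - Fern - Ridge - Quarry - Alder - Hadley: 20+11+28+16+24+19 = 118
Hadley - Larch - Fern - Ridge - Alder - Quarry - Hadley: 20+11+28+23+24+5 = 111
Hadley - Larch - Fern - Quarry - Ridge - Alder - Hadley: 20+11+26+16+23+19 = 115
Hadley - Larch - Fern - Quarry - Alder - Ridge - Hadley: 20+11+26+24+23+11 = 115
Hadley - Larch - Fern - Alder - Ridge - Quarry - Hadley: 20+11+29+23+16+5 = 104
Hadley - Larch - Fern - Alder - Quarry - Ridge - Hadley: 20+11+29+24+16+11 = 111
Hadley - Larch - Quarry - Ridge - Fern - Alder - Hadley: 20+15+16+28+29+19 = 127
Hadley - Larch - Quarry - Ridge - Alder - Fern - Hadley: 20+15+16+23+29+24 = 127
… (46 more)
Hadley - Ridge - Alder - Fern - Larch - Quarry - Hadley: 11+23+29+11+15+5 = 94  ← best
The minimum is 94.
One optimal route: Hadley → Ridge → Alder → Fern → Larch → Quarry → Hadley (or its reverse).

Shortest round trip = 94.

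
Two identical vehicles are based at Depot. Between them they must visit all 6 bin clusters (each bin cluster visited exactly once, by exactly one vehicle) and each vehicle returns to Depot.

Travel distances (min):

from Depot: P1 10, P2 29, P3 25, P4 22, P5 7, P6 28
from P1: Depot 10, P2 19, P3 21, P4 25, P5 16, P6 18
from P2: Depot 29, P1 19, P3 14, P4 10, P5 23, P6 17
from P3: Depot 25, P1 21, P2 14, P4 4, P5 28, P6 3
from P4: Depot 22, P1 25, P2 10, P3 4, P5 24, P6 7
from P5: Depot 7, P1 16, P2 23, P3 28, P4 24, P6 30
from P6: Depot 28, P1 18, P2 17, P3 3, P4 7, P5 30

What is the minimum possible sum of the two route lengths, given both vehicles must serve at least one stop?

Minimum combined distance: 88 min.

There are 2^5 − 1 = 31 ways to divide the 6 stops into two non-empty groups. For each, the best each vehicle can do is its own shortest tour through its group:
  {P1} + {P2, P3, P4, P5, P6}: 20 + 75 = 95
  {P2} + {P1, P3, P4, P5, P6}: 58 + 66 = 124
  {P1, P2} + {P3, P4, P5, P6}: 58 + 66 = 124
  {P3} + {P1, P2, P4, P5, P6}: 50 + 75 = 125
  {P1, P3} + {P2, P4, P5, P6}: 56 + 75 = 131
  {P2, P3} + {P1, P4, P5, P6}: 68 + 66 = 134
  … (31 splits in total)
  {P5} + {P1, P2, P3, P4, P6}: 14 + 74 = 88  ← best
Best: vehicle 1 Depot → P5 → Depot = 14; vehicle 2 Depot → P1 → P2 → P4 → P3 → P6 → Depot = 74; combined 88.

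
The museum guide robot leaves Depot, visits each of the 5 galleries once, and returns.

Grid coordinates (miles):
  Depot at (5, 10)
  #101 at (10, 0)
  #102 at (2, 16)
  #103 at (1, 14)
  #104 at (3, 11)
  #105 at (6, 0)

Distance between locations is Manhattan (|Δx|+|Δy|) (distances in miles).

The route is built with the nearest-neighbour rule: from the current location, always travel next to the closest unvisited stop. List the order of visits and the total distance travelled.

From Depot: distances to unvisited — #104=3, #103=8, #102=9, #105=11, #101=15. Nearest is #104 (3).
From #104: distances to unvisited — #103=5, #102=6, #105=14, #101=18. Nearest is #103 (5).
From #103: distances to unvisited — #102=3, #105=19, #101=23. Nearest is #102 (3).
From #102: distances to unvisited — #105=20, #101=24. Nearest is #105 (20).
From #105: distances to unvisited — #101=4. Nearest is #101 (4).
Return #101→Depot: 15.
Total = 3 + 5 + 3 + 20 + 4 + 15 = 50.

Total distance 50 miles via the nearest-neighbour route Depot → #104 → #103 → #102 → #105 → #101 → Depot.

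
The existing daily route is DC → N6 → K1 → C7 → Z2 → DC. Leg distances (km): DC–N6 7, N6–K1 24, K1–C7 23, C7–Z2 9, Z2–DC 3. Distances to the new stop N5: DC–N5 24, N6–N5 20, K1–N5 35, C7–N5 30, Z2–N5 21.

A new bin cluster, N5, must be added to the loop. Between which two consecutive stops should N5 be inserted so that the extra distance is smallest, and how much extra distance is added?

Insertion cost between consecutive stops i–j is d(i,N5) + d(N5,j) − d(i,j):
  between DC and N6: 24 + 20 − 7 = 37
  between N6 and K1: 20 + 35 − 24 = 31
  between K1 and C7: 35 + 30 − 23 = 42
  between C7 and Z2: 30 + 21 − 9 = 42
  between Z2 and DC: 21 + 24 − 3 = 42
Cheapest insertion is between N6 and K1, adding 31.
New total = 66 + 31 = 97.

Minimum extra distance: 31 km, inserting N5 between N6 and K1.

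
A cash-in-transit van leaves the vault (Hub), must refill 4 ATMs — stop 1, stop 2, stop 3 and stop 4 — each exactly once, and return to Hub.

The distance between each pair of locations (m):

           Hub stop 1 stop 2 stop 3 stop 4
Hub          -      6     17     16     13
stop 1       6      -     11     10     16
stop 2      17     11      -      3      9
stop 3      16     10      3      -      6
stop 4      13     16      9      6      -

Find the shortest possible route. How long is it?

With 4 stops there are 4!/2 = 12 distinct round trips (a route and its reverse cost the same).
Hub→stop 1→stop 2→stop 3→stop 4→Hub: 6+11+3+6+13 = 39
Hub→stop 1→stop 2→stop 4→stop 3→Hub: 6+11+9+6+16 = 48
Hub→stop 1→stop 3→stop 2→stop 4→Hub: 6+10+3+9+13 = 41
Hub→stop 1→stop 3→stop 4→stop 2→Hub: 6+10+6+9+17 = 48
Hub→stop 1→stop 4→stop 2→stop 3→Hub: 6+16+9+3+16 = 50
Hub→stop 1→stop 4→stop 3→stop 2→Hub: 6+16+6+3+17 = 48
Hub→stop 2→stop 1→stop 3→stop 4→Hub: 17+11+10+6+13 = 57
Hub→stop 2→stop 1→stop 4→stop 3→Hub: 17+11+16+6+16 = 66
Hub→stop 2→stop 3→stop 1→stop 4→Hub: 17+3+10+16+13 = 59
Hub→stop 2→stop 4→stop 1→stop 3→Hub: 17+9+16+10+16 = 68
Hub→stop 3→stop 1→stop 2→stop 4→Hub: 16+10+11+9+13 = 59
Hub→stop 3→stop 2→stop 1→stop 4→Hub: 16+3+11+16+13 = 59
The minimum is 39.
One optimal route: Hub → stop 1 → stop 2 → stop 3 → stop 4 → Hub (or its reverse).

Minimum total distance: 39 m.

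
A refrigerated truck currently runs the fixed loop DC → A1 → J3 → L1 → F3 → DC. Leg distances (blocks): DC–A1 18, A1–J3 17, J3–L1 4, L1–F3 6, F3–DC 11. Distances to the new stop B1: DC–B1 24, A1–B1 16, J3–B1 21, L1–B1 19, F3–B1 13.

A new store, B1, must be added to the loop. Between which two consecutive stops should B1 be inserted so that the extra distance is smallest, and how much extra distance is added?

Adding 20 blocks by placing B1 on the A1–J3 leg.

Insertion cost between consecutive stops i–j is d(i,B1) + d(B1,j) − d(i,j):
  between DC and A1: 24 + 16 − 18 = 22
  between A1 and J3: 16 + 21 − 17 = 20
  between J3 and L1: 21 + 19 − 4 = 36
  between L1 and F3: 19 + 13 − 6 = 26
  between F3 and DC: 13 + 24 − 11 = 26
Cheapest insertion is between A1 and J3, adding 20.
New total = 56 + 20 = 76.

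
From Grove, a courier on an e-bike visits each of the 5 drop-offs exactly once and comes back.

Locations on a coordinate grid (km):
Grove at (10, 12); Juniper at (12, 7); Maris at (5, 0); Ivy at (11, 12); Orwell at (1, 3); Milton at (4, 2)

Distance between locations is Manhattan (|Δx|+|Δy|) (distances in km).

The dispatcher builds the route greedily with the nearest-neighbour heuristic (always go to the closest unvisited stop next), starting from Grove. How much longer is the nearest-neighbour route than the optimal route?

2 km longer than the optimal tour.

Grove: Ivy=1, Juniper=7, Milton=16, Maris=17, Orwell=18 ⇒ Ivy
Ivy: Juniper=6, Milton=17, Maris=18, Orwell=19 ⇒ Juniper
Juniper: Milton=13, Maris=14, Orwell=15 ⇒ Milton
Milton: Maris=3, Orwell=4 ⇒ Maris
Maris: Orwell=7 ⇒ Orwell
NN route Grove → Ivy → Juniper → Milton → Maris → Orwell → Grove costs 48.
Optimal: Grove → Maris → Milton → Orwell → Juniper → Ivy → Grove costs 46 (by enumerating all 60 distinct tours).
Excess = 48 − 46 = 2.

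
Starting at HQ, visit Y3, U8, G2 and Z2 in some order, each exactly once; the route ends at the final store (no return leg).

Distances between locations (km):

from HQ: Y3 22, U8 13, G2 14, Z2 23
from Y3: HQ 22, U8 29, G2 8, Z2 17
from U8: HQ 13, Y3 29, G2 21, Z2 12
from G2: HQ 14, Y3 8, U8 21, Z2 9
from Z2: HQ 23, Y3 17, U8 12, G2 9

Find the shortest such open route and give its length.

Minimum one-way distance = 42 km.

There are 4! = 24 possible orderings.
HQ - Y3 - U8 - G2 - Z2: 22+29+21+9 = 81
HQ - Y3 - U8 - Z2 - G2: 22+29+12+9 = 72
HQ - Y3 - G2 - U8 - Z2: 22+8+21+12 = 63
HQ - Y3 - G2 - Z2 - U8: 22+8+9+12 = 51
HQ - Y3 - Z2 - U8 - G2: 22+17+12+21 = 72
HQ - Y3 - Z2 - G2 - U8: 22+17+9+21 = 69
HQ - U8 - Y3 - G2 - Z2: 13+29+8+9 = 59
HQ - U8 - Y3 - Z2 - G2: 13+29+17+9 = 68
HQ - U8 - G2 - Y3 - Z2: 13+21+8+17 = 59
HQ - U8 - G2 - Z2 - Y3: 13+21+9+17 = 60
HQ - U8 - Z2 - Y3 - G2: 13+12+17+8 = 50
HQ - U8 - Z2 - G2 - Y3: 13+12+9+8 = 42
HQ - G2 - Y3 - U8 - Z2: 14+8+29+12 = 63
HQ - G2 - Y3 - Z2 - U8: 14+8+17+12 = 51
… (10 more)
The minimum is 42.
One shortest path: HQ → U8 → Z2 → G2 → Y3.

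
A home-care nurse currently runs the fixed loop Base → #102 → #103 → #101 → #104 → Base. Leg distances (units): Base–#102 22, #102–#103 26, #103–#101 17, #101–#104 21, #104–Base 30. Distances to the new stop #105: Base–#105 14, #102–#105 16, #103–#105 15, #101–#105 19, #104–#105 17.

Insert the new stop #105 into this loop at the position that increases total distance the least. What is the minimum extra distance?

Insertion cost between consecutive stops i–j is d(i,#105) + d(#105,j) − d(i,j):
  between Base and #102: 14 + 16 − 22 = 8
  between #102 and #103: 16 + 15 − 26 = 5
  between #103 and #101: 15 + 19 − 17 = 17
  between #101 and #104: 19 + 17 − 21 = 15
  between #104 and Base: 17 + 14 − 30 = 1
Cheapest insertion is between #104 and Base, adding 1.
New total = 116 + 1 = 117.

Adding 1 by placing #105 on the #104–Base leg.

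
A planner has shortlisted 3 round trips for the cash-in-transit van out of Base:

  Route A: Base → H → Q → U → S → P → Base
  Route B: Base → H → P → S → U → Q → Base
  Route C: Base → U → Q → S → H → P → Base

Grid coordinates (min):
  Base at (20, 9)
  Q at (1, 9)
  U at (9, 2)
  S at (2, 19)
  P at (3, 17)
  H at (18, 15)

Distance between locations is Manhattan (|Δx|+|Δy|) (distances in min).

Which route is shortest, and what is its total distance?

Shortest is Route B, total 86 min.

Route A: 8 + 23 + 15 + 24 + 3 + 25 = 98
Route B: 8 + 17 + 3 + 24 + 15 + 19 = 86
Route C: 18 + 15 + 11 + 20 + 17 + 25 = 106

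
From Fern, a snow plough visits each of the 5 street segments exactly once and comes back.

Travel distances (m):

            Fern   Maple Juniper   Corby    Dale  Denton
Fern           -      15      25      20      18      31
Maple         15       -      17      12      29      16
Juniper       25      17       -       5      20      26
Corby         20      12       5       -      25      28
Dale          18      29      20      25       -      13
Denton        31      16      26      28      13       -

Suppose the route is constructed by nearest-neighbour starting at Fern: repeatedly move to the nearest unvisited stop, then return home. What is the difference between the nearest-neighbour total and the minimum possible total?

The nearest-neighbour route is 7 m longer than optimal.

Fern: Maple=15, Dale=18, Corby=20, Juniper=25, Denton=31 ⇒ Maple
Maple: Corby=12, Denton=16, Juniper=17, Dale=29 ⇒ Corby
Corby: Juniper=5, Dale=25, Denton=28 ⇒ Juniper
Juniper: Dale=20, Denton=26 ⇒ Dale
Dale: Denton=13 ⇒ Denton
NN route Fern → Maple → Corby → Juniper → Dale → Denton → Fern costs 96.
Optimal: Fern → Maple → Corby → Juniper → Denton → Dale → Fern costs 89 (by enumerating all 60 distinct tours).
Excess = 96 − 89 = 7.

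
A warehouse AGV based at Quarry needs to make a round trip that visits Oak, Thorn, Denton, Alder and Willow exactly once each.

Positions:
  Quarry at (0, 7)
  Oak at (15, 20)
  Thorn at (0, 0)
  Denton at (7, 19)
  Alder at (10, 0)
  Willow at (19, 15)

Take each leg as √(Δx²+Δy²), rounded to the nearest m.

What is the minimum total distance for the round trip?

There are 60 distinct closed tours to check (reversals are equivalent).
Quarry-Oak-Thorn-Denton-Alder-Willow-Quarry: 20+25+20+19+17+21 = 122
Quarry-Oak-Thorn-Denton-Willow-Alder-Quarry: 20+25+20+13+17+12 = 107
Quarry-Oak-Thorn-Alder-Denton-Willow-Quarry: 20+25+10+19+13+21 = 108
Quarry-Oak-Thorn-Alder-Willow-Denton-Quarry: 20+25+10+17+13+14 = 99
Quarry-Oak-Thorn-Willow-Denton-Alder-Quarry: 20+25+24+13+19+12 = 113
Quarry-Oak-Thorn-Willow-Alder-Denton-Quarry: 20+25+24+17+19+14 = 119
Quarry-Oak-Denton-Thorn-Alder-Willow-Quarry: 20+8+20+10+17+21 = 96
Quarry-Oak-Denton-Thorn-Willow-Alder-Quarry: 20+8+20+24+17+12 = 101
Quarry-Oak-Denton-Alder-Thorn-Willow-Quarry: 20+8+19+10+24+21 = 102
Quarry-Oak-Denton-Alder-Willow-Thorn-Quarry: 20+8+19+17+24+7 = 95
Quarry-Oak-Denton-Willow-Thorn-Alder-Quarry: 20+8+13+24+10+12 = 87
Quarry-Oak-Denton-Willow-Alder-Thorn-Quarry: 20+8+13+17+10+7 = 75
Quarry-Oak-Alder-Thorn-Denton-Willow-Quarry: 20+21+10+20+13+21 = 105
Quarry-Oak-Alder-Thorn-Willow-Denton-Quarry: 20+21+10+24+13+14 = 102
… (46 more)
Quarry-Thorn-Alder-Willow-Oak-Denton-Quarry: 7+10+17+6+8+14 = 62  ← best
The minimum is 62.
One optimal route: Quarry → Thorn → Alder → Willow → Oak → Denton → Quarry (or its reverse).

Minimum total distance: 62 m.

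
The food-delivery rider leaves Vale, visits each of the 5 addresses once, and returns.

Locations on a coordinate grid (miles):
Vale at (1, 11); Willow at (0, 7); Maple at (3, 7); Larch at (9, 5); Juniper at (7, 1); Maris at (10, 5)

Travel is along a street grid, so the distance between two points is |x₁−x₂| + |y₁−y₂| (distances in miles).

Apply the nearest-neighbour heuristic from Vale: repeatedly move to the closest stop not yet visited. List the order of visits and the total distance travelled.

At Vale the remaining stops are Willow 5, Maple 6, Larch 14, Maris 15, Juniper 16; go to Willow.
At Willow the remaining stops are Maple 3, Larch 11, Maris 12, Juniper 13; go to Maple.
At Maple the remaining stops are Larch 8, Maris 9, Juniper 10; go to Larch.
At Larch the remaining stops are Maris 1, Juniper 6; go to Maris.
At Maris the remaining stops are Juniper 7; go to Juniper.
Return Juniper→Vale: 16.
Total = 5 + 3 + 8 + 1 + 7 + 16 = 40.

Total distance 40 miles via the nearest-neighbour route Vale → Willow → Maple → Larch → Maris → Juniper → Vale.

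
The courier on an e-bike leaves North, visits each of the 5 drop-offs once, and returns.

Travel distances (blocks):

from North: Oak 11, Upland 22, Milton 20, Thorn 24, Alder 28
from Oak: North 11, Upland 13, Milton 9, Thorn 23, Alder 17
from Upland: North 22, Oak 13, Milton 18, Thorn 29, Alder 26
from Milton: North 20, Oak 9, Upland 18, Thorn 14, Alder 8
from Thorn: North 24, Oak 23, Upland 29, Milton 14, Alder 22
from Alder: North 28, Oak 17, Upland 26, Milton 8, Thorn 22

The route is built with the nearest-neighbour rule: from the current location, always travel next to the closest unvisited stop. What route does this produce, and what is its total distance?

From North: distances to unvisited — Oak=11, Milton=20, Upland=22, Thorn=24, Alder=28. Nearest is Oak (11).
From Oak: distances to unvisited — Milton=9, Upland=13, Alder=17, Thorn=23. Nearest is Milton (9).
From Milton: distances to unvisited — Alder=8, Thorn=14, Upland=18. Nearest is Alder (8).
From Alder: distances to unvisited — Thorn=22, Upland=26. Nearest is Thorn (22).
From Thorn: distances to unvisited — Upland=29. Nearest is Upland (29).
Return Upland→North: 22.
Total = 11 + 9 + 8 + 22 + 29 + 22 = 101.

101 blocks along North → Oak → Milton → Alder → Thorn → Upland → North.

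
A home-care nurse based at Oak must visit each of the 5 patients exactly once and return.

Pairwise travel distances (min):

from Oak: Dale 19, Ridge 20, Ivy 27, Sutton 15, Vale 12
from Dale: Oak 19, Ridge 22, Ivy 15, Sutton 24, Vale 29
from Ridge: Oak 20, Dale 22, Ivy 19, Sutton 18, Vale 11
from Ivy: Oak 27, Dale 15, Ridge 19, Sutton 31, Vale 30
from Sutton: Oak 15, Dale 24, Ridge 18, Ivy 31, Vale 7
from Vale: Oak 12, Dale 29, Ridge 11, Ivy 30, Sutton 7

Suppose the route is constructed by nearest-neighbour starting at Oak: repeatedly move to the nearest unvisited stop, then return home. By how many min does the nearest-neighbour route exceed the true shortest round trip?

Oak: Vale=12, Sutton=15, Dale=19, Ridge=20, Ivy=27 ⇒ Vale
Vale: Sutton=7, Ridge=11, Dale=29, Ivy=30 ⇒ Sutton
Sutton: Ridge=18, Dale=24, Ivy=31 ⇒ Ridge
Ridge: Ivy=19, Dale=22 ⇒ Ivy
Ivy: Dale=15 ⇒ Dale
NN route Oak → Vale → Sutton → Ridge → Ivy → Dale → Oak costs 90.
Optimal: Oak → Dale → Ivy → Ridge → Vale → Sutton → Oak costs 86 (by enumerating all 60 distinct tours).
Excess = 90 − 86 = 4.

4 min longer than the optimal tour.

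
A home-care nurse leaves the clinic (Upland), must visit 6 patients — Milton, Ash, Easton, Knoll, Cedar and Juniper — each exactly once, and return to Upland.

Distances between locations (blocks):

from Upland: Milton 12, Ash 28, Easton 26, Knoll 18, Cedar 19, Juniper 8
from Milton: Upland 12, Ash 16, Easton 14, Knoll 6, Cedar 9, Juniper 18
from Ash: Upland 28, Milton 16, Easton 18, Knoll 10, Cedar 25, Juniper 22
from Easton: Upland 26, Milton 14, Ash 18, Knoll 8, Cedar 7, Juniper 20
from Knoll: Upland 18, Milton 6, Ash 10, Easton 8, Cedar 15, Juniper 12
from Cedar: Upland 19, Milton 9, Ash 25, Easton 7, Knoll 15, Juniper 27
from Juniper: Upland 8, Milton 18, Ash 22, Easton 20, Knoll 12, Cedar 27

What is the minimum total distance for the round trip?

Upland - Milton - Ash - Easton - Knoll - Cedar - Juniper - Upland: 12+16+18+8+15+27+8 = 104
Upland - Milton - Ash - Easton - Knoll - Juniper - Cedar - Upland: 12+16+18+8+12+27+19 = 112
Upland - Milton - Ash - Easton - Cedar - Knoll - Juniper - Upland: 12+16+18+7+15+12+8 = 88
Upland - Milton - Ash - Easton - Cedar - Juniper - Knoll - Upland: 12+16+18+7+27+12+18 = 110
Upland - Milton - Ash - Easton - Juniper - Knoll - Cedar - Upland: 12+16+18+20+12+15+19 = 112
Upland - Milton - Ash - Easton - Juniper - Cedar - Knoll - Upland: 12+16+18+20+27+15+18 = 126
Upland - Milton - Ash - Knoll - Easton - Cedar - Juniper - Upland: 12+16+10+8+7+27+8 = 88
Upland - Milton - Ash - Knoll - Easton - Juniper - Cedar - Upland: 12+16+10+8+20+27+19 = 112
… (352 more)
Upland - Milton - Cedar - Easton - Ash - Knoll - Juniper - Upland: 12+9+7+18+10+12+8 = 76  ← best
The minimum is 76.
One optimal route: Upland → Milton → Cedar → Easton → Ash → Knoll → Juniper → Upland (or its reverse).

Minimum total distance: 76 blocks.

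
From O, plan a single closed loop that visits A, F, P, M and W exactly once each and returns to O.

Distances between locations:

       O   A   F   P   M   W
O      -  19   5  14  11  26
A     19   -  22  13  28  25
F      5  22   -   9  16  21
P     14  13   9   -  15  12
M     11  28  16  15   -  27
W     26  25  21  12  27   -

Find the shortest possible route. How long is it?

With 5 stops there are 5!/2 = 60 distinct round trips (a route and its reverse cost the same).
O-A-F-P-M-W-O: 19+22+9+15+27+26 = 118
O-A-F-P-W-M-O: 19+22+9+12+27+11 = 100
O-A-F-M-P-W-O: 19+22+16+15+12+26 = 110
O-A-F-M-W-P-O: 19+22+16+27+12+14 = 110
O-A-F-W-P-M-O: 19+22+21+12+15+11 = 100
O-A-F-W-M-P-O: 19+22+21+27+15+14 = 118
O-A-P-F-M-W-O: 19+13+9+16+27+26 = 110
O-A-P-F-W-M-O: 19+13+9+21+27+11 = 100
O-A-P-M-F-W-O: 19+13+15+16+21+26 = 110
O-A-P-M-W-F-O: 19+13+15+27+21+5 = 100
O-A-P-W-F-M-O: 19+13+12+21+16+11 = 92
O-A-P-W-M-F-O: 19+13+12+27+16+5 = 92
O-A-M-F-P-W-O: 19+28+16+9+12+26 = 110
O-A-M-F-W-P-O: 19+28+16+21+12+14 = 110
… (46 more)
O-F-A-P-W-M-O: 5+22+13+12+27+11 = 90  ← best
The minimum is 90.
One optimal route: O → F → A → P → W → M → O (or its reverse).

90 — the shortest possible round trip.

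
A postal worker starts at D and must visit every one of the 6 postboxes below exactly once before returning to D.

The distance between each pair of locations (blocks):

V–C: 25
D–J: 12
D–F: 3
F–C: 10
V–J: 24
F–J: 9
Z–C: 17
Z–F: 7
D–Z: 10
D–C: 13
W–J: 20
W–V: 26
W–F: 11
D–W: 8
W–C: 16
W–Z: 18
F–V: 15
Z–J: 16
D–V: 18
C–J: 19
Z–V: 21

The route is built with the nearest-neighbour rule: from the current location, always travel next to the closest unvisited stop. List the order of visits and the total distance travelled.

105 blocks along D → F → Z → J → C → W → V → D.

D → [F:3 / W:8 / Z:10 / J:12 / C:13 / V:18] → F (3)
F → [Z:7 / J:9 / C:10 / W:11 / V:15] → Z (7)
Z → [J:16 / C:17 / W:18 / V:21] → J (16)
J → [C:19 / W:20 / V:24] → C (19)
C → [W:16 / V:25] → W (16)
W → [V:26] → V (26)
Return V→D: 18.
Total = 3 + 7 + 16 + 19 + 16 + 26 + 18 = 105.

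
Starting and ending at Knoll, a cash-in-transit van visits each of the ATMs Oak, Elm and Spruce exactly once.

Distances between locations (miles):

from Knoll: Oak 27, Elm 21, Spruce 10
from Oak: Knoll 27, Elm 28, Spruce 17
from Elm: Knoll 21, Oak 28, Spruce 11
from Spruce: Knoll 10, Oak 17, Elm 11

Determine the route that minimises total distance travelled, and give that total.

76 miles — the shortest possible round trip.

Knoll → Oak → Elm → Spruce → Knoll: 27+28+11+10 = 76
Knoll → Oak → Spruce → Elm → Knoll: 27+17+11+21 = 76
Knoll → Elm → Oak → Spruce → Knoll: 21+28+17+10 = 76
The minimum is 76.
One optimal route: Knoll → Oak → Elm → Spruce → Knoll (or its reverse).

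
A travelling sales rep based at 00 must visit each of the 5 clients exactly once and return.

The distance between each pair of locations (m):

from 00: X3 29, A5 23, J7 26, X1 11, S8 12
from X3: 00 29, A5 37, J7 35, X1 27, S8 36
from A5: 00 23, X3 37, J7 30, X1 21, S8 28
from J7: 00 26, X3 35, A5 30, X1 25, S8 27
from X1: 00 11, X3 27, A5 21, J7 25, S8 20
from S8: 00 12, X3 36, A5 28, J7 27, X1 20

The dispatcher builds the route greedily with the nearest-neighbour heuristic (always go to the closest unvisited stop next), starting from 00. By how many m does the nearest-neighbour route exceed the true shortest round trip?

Excess over optimum: 11 m.

From 00: X1=11, S8=12, A5=23, J7=26, X3=29 → choose X1 (11).
From X1: S8=20, A5=21, J7=25, X3=27 → choose S8 (20).
From S8: J7=27, A5=28, X3=36 → choose J7 (27).
From J7: A5=30, X3=35 → choose A5 (30).
From A5: X3=37 → choose X3 (37).
NN route 00 → X1 → S8 → J7 → A5 → X3 → 00 costs 154.
Optimal: 00 → X1 → X3 → J7 → A5 → S8 → 00 costs 143 (by enumerating all 60 distinct tours).
Excess = 154 − 143 = 11.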